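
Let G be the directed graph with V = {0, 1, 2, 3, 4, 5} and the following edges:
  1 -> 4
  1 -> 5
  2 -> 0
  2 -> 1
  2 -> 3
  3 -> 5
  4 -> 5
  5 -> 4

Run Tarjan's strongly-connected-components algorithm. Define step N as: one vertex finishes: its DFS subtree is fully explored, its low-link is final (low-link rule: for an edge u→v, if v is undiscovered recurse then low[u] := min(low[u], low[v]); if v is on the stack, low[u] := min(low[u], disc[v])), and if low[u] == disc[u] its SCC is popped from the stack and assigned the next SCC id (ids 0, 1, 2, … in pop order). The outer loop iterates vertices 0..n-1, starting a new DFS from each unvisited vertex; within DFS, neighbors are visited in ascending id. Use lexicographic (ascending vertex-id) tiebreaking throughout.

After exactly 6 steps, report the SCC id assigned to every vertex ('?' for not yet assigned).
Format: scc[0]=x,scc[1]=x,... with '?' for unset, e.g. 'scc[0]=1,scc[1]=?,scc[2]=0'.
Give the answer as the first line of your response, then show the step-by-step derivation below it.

scc[0]=0,scc[1]=2,scc[2]=4,scc[3]=3,scc[4]=1,scc[5]=1

step 1: low=(low[0]=0,low[1]=?,low[2]=?,low[3]=?,low[4]=?,low[5]=?); scc=(scc[0]=0,scc[1]=?,scc[2]=?,scc[3]=?,scc[4]=?,scc[5]=?)
step 2: low=(low[0]=0,low[1]=1,low[2]=?,low[3]=?,low[4]=2,low[5]=2); scc=(scc[0]=0,scc[1]=?,scc[2]=?,scc[3]=?,scc[4]=?,scc[5]=?)
step 3: low=(low[0]=0,low[1]=1,low[2]=?,low[3]=?,low[4]=2,low[5]=2); scc=(scc[0]=0,scc[1]=?,scc[2]=?,scc[3]=?,scc[4]=1,scc[5]=1)
step 4: low=(low[0]=0,low[1]=1,low[2]=?,low[3]=?,low[4]=2,low[5]=2); scc=(scc[0]=0,scc[1]=2,scc[2]=?,scc[3]=?,scc[4]=1,scc[5]=1)
step 5: low=(low[0]=0,low[1]=1,low[2]=4,low[3]=5,low[4]=2,low[5]=2); scc=(scc[0]=0,scc[1]=2,scc[2]=?,scc[3]=3,scc[4]=1,scc[5]=1)
step 6: low=(low[0]=0,low[1]=1,low[2]=4,low[3]=5,low[4]=2,low[5]=2); scc=(scc[0]=0,scc[1]=2,scc[2]=4,scc[3]=3,scc[4]=1,scc[5]=1)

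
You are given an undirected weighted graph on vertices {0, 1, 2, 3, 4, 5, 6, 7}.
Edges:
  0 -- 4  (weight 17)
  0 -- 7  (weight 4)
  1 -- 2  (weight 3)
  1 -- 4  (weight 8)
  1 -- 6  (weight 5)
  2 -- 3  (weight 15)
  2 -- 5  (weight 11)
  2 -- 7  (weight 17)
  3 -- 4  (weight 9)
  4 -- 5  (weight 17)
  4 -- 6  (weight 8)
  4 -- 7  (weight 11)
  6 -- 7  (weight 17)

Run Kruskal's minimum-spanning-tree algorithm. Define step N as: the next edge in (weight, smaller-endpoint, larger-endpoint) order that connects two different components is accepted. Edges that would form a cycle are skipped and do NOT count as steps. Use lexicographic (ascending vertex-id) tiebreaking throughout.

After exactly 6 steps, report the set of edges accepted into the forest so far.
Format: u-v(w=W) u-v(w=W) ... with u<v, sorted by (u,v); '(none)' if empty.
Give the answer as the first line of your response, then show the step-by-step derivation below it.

0-7(w=4) 1-2(w=3) 1-4(w=8) 1-6(w=5) 2-5(w=11) 3-4(w=9)

step 1: add edge 1-2 (w=3); MST = {1-2(w=3)}
step 2: add edge 0-7 (w=4); MST = {0-7(w=4) 1-2(w=3)}
step 3: add edge 1-6 (w=5); MST = {0-7(w=4) 1-2(w=3) 1-6(w=5)}
step 4: add edge 1-4 (w=8); MST = {0-7(w=4) 1-2(w=3) 1-4(w=8) 1-6(w=5)}
step 5: add edge 3-4 (w=9); MST = {0-7(w=4) 1-2(w=3) 1-4(w=8) 1-6(w=5) 3-4(w=9)}
step 6: add edge 2-5 (w=11); MST = {0-7(w=4) 1-2(w=3) 1-4(w=8) 1-6(w=5) 2-5(w=11) 3-4(w=9)}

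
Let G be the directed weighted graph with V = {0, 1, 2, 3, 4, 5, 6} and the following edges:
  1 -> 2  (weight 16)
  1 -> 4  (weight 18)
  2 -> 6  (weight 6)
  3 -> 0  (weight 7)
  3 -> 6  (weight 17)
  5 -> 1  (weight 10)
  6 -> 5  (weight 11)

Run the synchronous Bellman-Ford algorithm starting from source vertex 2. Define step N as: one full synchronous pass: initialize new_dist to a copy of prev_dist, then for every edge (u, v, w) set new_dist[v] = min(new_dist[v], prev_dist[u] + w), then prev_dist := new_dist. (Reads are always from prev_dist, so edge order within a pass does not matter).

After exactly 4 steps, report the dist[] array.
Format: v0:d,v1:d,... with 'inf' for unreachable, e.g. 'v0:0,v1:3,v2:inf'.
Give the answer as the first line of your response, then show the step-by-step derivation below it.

v0:inf,v1:27,v2:0,v3:inf,v4:45,v5:17,v6:6

step 1: dist = v0:inf,v1:inf,v2:0,v3:inf,v4:inf,v5:inf,v6:6
step 2: dist = v0:inf,v1:inf,v2:0,v3:inf,v4:inf,v5:17,v6:6
step 3: dist = v0:inf,v1:27,v2:0,v3:inf,v4:inf,v5:17,v6:6
step 4: dist = v0:inf,v1:27,v2:0,v3:inf,v4:45,v5:17,v6:6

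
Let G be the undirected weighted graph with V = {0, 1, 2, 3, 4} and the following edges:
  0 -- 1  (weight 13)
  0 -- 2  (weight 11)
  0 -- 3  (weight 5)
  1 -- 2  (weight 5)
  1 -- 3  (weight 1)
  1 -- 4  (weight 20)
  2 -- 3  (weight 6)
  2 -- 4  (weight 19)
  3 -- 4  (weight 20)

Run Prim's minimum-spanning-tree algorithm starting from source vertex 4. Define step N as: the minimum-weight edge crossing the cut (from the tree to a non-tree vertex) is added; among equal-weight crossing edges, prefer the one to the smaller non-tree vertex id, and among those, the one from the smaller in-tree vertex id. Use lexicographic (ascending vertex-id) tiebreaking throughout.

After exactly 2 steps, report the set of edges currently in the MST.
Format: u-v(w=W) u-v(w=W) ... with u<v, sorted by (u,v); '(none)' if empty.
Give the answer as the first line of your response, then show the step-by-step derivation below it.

1-2(w=5) 2-4(w=19)

step 1: add edge 2-4 (w=19); MST = {2-4(w=19)}
step 2: add edge 1-2 (w=5); MST = {1-2(w=5) 2-4(w=19)}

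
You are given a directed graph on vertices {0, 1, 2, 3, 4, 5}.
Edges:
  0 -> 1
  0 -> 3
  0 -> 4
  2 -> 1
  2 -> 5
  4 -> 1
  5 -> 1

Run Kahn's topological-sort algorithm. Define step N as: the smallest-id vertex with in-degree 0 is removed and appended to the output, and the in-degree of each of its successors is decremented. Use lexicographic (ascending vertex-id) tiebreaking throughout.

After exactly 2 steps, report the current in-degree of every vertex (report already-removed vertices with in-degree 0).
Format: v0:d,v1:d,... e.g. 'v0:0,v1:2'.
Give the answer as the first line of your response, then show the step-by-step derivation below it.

v0:0,v1:2,v2:0,v3:0,v4:0,v5:0

step 1: output 0; order=[0]; indeg=(0,3,0,0,0,1)
step 2: output 2; order=[0,2]; indeg=(0,2,0,0,0,0)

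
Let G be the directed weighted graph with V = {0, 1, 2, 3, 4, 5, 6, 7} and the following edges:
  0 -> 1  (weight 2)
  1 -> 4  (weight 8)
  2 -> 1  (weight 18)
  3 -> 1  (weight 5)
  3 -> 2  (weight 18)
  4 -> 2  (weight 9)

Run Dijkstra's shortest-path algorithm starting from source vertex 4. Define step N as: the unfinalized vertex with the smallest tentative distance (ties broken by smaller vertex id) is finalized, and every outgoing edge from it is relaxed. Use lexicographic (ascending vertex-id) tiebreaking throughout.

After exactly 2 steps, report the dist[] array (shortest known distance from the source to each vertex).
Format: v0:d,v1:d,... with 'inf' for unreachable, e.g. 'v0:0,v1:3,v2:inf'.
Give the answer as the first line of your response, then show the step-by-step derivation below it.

v0:inf,v1:27,v2:9,v3:inf,v4:0,v5:inf,v6:inf,v7:inf

step 1: dist = v0:inf,v1:inf,v2:9,v3:inf,v4:0,v5:inf,v6:inf,v7:inf
step 2: dist = v0:inf,v1:27,v2:9,v3:inf,v4:0,v5:inf,v6:inf,v7:inf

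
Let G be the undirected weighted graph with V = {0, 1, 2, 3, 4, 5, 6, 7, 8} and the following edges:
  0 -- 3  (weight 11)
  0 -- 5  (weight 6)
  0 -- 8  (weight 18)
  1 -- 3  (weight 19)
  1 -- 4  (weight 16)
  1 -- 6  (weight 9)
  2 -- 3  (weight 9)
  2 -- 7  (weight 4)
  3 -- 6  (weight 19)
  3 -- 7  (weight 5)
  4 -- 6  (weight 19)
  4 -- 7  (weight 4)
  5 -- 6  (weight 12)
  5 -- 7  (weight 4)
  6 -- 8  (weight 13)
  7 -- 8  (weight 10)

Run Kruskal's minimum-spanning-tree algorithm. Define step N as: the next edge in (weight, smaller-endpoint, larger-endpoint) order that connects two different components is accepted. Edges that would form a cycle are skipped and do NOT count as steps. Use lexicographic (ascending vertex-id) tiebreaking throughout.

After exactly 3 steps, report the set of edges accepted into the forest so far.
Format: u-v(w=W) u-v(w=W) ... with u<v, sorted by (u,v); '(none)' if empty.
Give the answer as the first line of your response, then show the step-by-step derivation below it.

2-7(w=4) 4-7(w=4) 5-7(w=4)

step 1: add edge 2-7 (w=4); MST = {2-7(w=4)}
step 2: add edge 4-7 (w=4); MST = {2-7(w=4) 4-7(w=4)}
step 3: add edge 5-7 (w=4); MST = {2-7(w=4) 4-7(w=4) 5-7(w=4)}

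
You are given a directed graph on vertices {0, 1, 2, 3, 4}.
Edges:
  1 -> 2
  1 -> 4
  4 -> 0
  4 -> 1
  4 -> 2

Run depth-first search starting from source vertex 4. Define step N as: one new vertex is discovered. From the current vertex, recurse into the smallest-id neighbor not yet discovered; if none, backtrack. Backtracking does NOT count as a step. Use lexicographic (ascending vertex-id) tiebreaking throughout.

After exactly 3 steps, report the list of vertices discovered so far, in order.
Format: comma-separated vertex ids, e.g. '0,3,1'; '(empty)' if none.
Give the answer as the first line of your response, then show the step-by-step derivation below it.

4,0,1

step 1: discover 4; path=4; order=4
step 2: discover 0; path=4>0; order=4,0
step 3: discover 1; path=4>1; order=4,0,1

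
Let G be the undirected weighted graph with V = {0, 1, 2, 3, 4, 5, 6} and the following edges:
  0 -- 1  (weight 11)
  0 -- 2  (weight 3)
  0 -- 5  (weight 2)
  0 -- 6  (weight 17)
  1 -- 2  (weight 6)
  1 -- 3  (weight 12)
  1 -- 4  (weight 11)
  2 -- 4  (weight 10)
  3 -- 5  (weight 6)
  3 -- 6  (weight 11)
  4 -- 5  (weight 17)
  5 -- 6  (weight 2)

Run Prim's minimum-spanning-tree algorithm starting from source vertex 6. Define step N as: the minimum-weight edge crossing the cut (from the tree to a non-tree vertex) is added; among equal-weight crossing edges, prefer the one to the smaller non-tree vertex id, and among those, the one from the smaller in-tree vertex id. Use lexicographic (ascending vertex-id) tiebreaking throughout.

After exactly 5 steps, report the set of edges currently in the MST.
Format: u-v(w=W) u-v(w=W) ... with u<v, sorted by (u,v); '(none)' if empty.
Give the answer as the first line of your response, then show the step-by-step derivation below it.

0-2(w=3) 0-5(w=2) 1-2(w=6) 3-5(w=6) 5-6(w=2)

step 1: add edge 5-6 (w=2); MST = {5-6(w=2)}
step 2: add edge 0-5 (w=2); MST = {0-5(w=2) 5-6(w=2)}
step 3: add edge 0-2 (w=3); MST = {0-2(w=3) 0-5(w=2) 5-6(w=2)}
step 4: add edge 1-2 (w=6); MST = {0-2(w=3) 0-5(w=2) 1-2(w=6) 5-6(w=2)}
step 5: add edge 3-5 (w=6); MST = {0-2(w=3) 0-5(w=2) 1-2(w=6) 3-5(w=6) 5-6(w=2)}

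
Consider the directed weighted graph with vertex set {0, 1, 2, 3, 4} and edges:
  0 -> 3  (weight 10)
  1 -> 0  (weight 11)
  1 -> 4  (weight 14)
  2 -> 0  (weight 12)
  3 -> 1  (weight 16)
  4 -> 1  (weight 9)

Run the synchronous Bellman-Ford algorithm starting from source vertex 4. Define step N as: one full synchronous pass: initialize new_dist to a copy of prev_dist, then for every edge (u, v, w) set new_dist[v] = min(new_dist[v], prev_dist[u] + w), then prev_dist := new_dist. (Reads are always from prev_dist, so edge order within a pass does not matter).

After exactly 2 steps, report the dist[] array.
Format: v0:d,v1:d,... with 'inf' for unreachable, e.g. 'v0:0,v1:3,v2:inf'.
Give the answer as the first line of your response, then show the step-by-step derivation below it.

v0:20,v1:9,v2:inf,v3:inf,v4:0

step 1: dist = v0:inf,v1:9,v2:inf,v3:inf,v4:0
step 2: dist = v0:20,v1:9,v2:inf,v3:inf,v4:0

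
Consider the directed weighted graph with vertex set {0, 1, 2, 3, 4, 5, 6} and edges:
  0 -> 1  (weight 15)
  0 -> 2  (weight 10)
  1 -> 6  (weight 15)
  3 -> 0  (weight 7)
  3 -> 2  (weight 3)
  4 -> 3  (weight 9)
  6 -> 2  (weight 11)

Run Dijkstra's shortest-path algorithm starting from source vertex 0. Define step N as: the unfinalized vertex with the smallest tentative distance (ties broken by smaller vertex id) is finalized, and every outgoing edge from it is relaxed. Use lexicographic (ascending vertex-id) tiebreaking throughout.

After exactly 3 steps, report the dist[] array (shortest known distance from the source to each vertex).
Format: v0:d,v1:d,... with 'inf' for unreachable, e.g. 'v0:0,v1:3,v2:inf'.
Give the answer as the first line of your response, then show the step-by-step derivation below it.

v0:0,v1:15,v2:10,v3:inf,v4:inf,v5:inf,v6:30

step 1: dist = v0:0,v1:15,v2:10,v3:inf,v4:inf,v5:inf,v6:inf
step 2: dist = v0:0,v1:15,v2:10,v3:inf,v4:inf,v5:inf,v6:inf
step 3: dist = v0:0,v1:15,v2:10,v3:inf,v4:inf,v5:inf,v6:30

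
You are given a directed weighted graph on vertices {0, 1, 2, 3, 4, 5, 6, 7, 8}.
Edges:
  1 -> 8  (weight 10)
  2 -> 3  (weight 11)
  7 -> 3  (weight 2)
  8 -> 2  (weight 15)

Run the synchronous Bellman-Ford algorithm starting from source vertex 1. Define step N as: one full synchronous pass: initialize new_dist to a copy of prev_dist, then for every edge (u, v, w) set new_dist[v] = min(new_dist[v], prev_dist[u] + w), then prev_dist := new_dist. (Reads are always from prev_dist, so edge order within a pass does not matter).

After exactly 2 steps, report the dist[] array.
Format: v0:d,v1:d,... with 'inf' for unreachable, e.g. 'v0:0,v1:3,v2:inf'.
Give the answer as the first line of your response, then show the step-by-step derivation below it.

v0:inf,v1:0,v2:25,v3:inf,v4:inf,v5:inf,v6:inf,v7:inf,v8:10

step 1: dist = v0:inf,v1:0,v2:inf,v3:inf,v4:inf,v5:inf,v6:inf,v7:inf,v8:10
step 2: dist = v0:inf,v1:0,v2:25,v3:inf,v4:inf,v5:inf,v6:inf,v7:inf,v8:10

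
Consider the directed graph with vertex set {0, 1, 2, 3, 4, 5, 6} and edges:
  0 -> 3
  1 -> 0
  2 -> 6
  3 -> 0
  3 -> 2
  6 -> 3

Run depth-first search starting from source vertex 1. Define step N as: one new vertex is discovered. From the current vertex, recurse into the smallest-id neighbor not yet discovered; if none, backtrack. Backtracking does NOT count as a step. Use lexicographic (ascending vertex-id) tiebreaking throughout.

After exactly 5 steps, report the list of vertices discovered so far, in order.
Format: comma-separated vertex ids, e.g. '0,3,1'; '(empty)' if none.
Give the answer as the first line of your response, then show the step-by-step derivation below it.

1,0,3,2,6

step 1: discover 1; path=1; order=1
step 2: discover 0; path=1>0; order=1,0
step 3: discover 3; path=1>0>3; order=1,0,3
step 4: discover 2; path=1>0>3>2; order=1,0,3,2
step 5: discover 6; path=1>0>3>2>6; order=1,0,3,2,6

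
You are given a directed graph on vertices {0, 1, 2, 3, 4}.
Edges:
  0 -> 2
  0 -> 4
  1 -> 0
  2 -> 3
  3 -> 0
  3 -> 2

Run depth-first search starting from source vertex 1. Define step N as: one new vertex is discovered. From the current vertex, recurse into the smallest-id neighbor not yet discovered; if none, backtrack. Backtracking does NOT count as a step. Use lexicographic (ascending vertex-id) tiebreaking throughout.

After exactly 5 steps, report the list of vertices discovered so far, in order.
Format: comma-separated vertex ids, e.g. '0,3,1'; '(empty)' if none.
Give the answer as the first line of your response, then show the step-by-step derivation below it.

1,0,2,3,4

step 1: discover 1; path=1; order=1
step 2: discover 0; path=1>0; order=1,0
step 3: discover 2; path=1>0>2; order=1,0,2
step 4: discover 3; path=1>0>2>3; order=1,0,2,3
step 5: discover 4; path=1>0>4; order=1,0,2,3,4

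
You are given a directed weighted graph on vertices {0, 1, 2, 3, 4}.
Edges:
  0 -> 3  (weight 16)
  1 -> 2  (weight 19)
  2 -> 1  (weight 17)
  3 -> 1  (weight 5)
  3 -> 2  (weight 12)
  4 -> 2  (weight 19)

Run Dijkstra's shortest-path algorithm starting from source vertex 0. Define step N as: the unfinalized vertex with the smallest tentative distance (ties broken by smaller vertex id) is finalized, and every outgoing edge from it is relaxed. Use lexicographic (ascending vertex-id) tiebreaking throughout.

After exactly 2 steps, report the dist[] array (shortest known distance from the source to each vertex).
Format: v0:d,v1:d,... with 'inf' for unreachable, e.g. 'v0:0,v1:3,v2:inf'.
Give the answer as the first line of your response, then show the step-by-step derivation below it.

v0:0,v1:21,v2:28,v3:16,v4:inf

step 1: dist = v0:0,v1:inf,v2:inf,v3:16,v4:inf
step 2: dist = v0:0,v1:21,v2:28,v3:16,v4:inf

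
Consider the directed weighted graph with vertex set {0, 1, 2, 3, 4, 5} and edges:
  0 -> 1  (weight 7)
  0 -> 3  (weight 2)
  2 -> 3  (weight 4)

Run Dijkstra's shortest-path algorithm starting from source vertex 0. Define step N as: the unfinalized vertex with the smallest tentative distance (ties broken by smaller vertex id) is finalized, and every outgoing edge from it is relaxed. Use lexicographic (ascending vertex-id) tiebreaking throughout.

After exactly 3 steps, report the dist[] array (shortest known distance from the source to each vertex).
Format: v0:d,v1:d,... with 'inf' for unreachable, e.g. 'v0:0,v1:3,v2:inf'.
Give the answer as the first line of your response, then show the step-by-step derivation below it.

v0:0,v1:7,v2:inf,v3:2,v4:inf,v5:inf

step 1: dist = v0:0,v1:7,v2:inf,v3:2,v4:inf,v5:inf
step 2: dist = v0:0,v1:7,v2:inf,v3:2,v4:inf,v5:inf
step 3: dist = v0:0,v1:7,v2:inf,v3:2,v4:inf,v5:inf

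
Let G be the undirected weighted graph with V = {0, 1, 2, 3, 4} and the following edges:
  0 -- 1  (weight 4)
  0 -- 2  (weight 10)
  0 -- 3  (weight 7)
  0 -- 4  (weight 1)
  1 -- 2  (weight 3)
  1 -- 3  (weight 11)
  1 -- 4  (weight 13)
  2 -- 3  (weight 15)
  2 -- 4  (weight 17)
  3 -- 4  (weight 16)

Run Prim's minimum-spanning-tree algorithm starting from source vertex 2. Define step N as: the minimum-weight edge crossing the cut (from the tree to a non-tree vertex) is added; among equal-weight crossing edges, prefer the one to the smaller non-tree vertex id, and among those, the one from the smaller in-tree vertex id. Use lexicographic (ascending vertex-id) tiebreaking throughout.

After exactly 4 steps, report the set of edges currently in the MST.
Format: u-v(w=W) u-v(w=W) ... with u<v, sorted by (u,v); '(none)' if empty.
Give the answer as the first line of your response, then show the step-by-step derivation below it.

0-1(w=4) 0-3(w=7) 0-4(w=1) 1-2(w=3)

step 1: add edge 1-2 (w=3); MST = {1-2(w=3)}
step 2: add edge 0-1 (w=4); MST = {0-1(w=4) 1-2(w=3)}
step 3: add edge 0-4 (w=1); MST = {0-1(w=4) 0-4(w=1) 1-2(w=3)}
step 4: add edge 0-3 (w=7); MST = {0-1(w=4) 0-3(w=7) 0-4(w=1) 1-2(w=3)}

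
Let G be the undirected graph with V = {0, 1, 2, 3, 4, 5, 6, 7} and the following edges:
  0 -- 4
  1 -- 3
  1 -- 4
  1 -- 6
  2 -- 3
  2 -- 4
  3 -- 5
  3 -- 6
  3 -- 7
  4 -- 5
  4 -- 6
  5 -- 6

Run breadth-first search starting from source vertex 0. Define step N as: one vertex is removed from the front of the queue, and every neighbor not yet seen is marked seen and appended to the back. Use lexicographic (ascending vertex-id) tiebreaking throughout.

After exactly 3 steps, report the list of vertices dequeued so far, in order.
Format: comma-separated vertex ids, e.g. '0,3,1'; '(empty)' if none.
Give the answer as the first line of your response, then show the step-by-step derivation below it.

0,4,1

step 1: dequeue 0; queue=[4]; order=0
step 2: dequeue 4; queue=[1,2,5,6]; order=0,4
step 3: dequeue 1; queue=[2,5,6,3]; order=0,4,1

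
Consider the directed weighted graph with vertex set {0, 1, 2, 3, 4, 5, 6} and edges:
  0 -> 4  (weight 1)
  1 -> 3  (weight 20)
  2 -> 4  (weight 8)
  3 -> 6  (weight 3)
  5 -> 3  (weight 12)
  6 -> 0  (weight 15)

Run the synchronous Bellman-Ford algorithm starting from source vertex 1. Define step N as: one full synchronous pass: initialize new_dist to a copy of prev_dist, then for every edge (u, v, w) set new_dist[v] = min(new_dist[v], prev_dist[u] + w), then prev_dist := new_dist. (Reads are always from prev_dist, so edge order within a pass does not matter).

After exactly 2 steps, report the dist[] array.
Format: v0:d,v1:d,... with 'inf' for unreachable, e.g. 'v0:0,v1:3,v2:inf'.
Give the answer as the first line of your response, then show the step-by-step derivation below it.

v0:inf,v1:0,v2:inf,v3:20,v4:inf,v5:inf,v6:23

step 1: dist = v0:inf,v1:0,v2:inf,v3:20,v4:inf,v5:inf,v6:inf
step 2: dist = v0:inf,v1:0,v2:inf,v3:20,v4:inf,v5:inf,v6:23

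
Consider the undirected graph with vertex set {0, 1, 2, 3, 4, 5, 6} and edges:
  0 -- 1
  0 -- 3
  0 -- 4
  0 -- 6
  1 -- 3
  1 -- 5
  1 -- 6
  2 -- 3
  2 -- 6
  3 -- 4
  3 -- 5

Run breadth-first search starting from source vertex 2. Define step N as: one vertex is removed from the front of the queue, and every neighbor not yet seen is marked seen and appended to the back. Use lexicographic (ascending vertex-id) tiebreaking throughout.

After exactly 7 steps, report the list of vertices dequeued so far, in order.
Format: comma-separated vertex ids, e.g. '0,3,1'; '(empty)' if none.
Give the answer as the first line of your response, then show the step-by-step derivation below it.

2,3,6,0,1,4,5

step 1: dequeue 2; queue=[3,6]; order=2
step 2: dequeue 3; queue=[6,0,1,4,5]; order=2,3
step 3: dequeue 6; queue=[0,1,4,5]; order=2,3,6
step 4: dequeue 0; queue=[1,4,5]; order=2,3,6,0
step 5: dequeue 1; queue=[4,5]; order=2,3,6,0,1
step 6: dequeue 4; queue=[5]; order=2,3,6,0,1,4
step 7: dequeue 5; queue=[(empty)]; order=2,3,6,0,1,4,5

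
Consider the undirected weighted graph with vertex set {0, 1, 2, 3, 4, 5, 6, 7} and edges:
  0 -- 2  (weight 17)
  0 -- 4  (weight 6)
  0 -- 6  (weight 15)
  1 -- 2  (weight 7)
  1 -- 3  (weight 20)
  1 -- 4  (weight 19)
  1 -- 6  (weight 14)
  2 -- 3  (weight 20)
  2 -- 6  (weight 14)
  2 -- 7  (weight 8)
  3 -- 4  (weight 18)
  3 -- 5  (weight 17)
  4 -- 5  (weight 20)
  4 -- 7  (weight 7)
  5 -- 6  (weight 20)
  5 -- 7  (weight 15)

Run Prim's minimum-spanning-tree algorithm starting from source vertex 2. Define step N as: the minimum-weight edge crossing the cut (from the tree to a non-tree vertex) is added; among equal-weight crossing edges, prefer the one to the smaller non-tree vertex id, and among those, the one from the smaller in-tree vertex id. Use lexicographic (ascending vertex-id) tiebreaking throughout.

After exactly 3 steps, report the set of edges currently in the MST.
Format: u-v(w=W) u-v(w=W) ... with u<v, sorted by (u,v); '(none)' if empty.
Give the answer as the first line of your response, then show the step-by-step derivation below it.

1-2(w=7) 2-7(w=8) 4-7(w=7)

step 1: add edge 1-2 (w=7); MST = {1-2(w=7)}
step 2: add edge 2-7 (w=8); MST = {1-2(w=7) 2-7(w=8)}
step 3: add edge 4-7 (w=7); MST = {1-2(w=7) 2-7(w=8) 4-7(w=7)}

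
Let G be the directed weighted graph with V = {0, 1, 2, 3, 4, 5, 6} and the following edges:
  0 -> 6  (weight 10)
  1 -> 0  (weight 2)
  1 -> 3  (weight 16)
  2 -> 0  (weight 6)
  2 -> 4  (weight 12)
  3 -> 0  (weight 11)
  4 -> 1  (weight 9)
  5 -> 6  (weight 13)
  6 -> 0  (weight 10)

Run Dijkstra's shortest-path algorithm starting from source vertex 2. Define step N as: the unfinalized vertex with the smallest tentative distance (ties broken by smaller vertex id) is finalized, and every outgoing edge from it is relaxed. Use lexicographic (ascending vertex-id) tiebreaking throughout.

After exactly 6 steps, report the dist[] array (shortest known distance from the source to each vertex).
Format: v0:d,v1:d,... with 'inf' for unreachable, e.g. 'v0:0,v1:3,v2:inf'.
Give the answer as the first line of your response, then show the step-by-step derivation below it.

v0:6,v1:21,v2:0,v3:37,v4:12,v5:inf,v6:16

step 1: dist = v0:6,v1:inf,v2:0,v3:inf,v4:12,v5:inf,v6:inf
step 2: dist = v0:6,v1:inf,v2:0,v3:inf,v4:12,v5:inf,v6:16
step 3: dist = v0:6,v1:21,v2:0,v3:inf,v4:12,v5:inf,v6:16
step 4: dist = v0:6,v1:21,v2:0,v3:inf,v4:12,v5:inf,v6:16
step 5: dist = v0:6,v1:21,v2:0,v3:37,v4:12,v5:inf,v6:16
step 6: dist = v0:6,v1:21,v2:0,v3:37,v4:12,v5:inf,v6:16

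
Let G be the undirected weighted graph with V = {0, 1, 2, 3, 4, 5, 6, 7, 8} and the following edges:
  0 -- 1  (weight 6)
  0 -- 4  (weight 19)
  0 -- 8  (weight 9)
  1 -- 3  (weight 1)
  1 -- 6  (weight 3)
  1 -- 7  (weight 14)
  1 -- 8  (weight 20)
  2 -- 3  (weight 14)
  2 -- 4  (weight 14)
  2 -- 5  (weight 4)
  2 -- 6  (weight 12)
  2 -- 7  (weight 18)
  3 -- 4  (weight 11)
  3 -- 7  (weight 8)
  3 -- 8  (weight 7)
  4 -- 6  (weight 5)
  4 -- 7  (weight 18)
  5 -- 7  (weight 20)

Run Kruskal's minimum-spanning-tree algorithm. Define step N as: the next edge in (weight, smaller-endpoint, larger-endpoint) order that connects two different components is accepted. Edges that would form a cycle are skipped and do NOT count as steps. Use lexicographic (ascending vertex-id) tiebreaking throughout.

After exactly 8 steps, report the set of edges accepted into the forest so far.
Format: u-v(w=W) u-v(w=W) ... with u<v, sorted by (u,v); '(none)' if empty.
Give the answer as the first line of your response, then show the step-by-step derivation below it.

0-1(w=6) 1-3(w=1) 1-6(w=3) 2-5(w=4) 2-6(w=12) 3-7(w=8) 3-8(w=7) 4-6(w=5)

step 1: add edge 1-3 (w=1); MST = {1-3(w=1)}
step 2: add edge 1-6 (w=3); MST = {1-3(w=1) 1-6(w=3)}
step 3: add edge 2-5 (w=4); MST = {1-3(w=1) 1-6(w=3) 2-5(w=4)}
step 4: add edge 4-6 (w=5); MST = {1-3(w=1) 1-6(w=3) 2-5(w=4) 4-6(w=5)}
step 5: add edge 0-1 (w=6); MST = {0-1(w=6) 1-3(w=1) 1-6(w=3) 2-5(w=4) 4-6(w=5)}
step 6: add edge 3-8 (w=7); MST = {0-1(w=6) 1-3(w=1) 1-6(w=3) 2-5(w=4) 3-8(w=7) 4-6(w=5)}
step 7: add edge 3-7 (w=8); MST = {0-1(w=6) 1-3(w=1) 1-6(w=3) 2-5(w=4) 3-7(w=8) 3-8(w=7) 4-6(w=5)}
step 8: add edge 2-6 (w=12); MST = {0-1(w=6) 1-3(w=1) 1-6(w=3) 2-5(w=4) 2-6(w=12) 3-7(w=8) 3-8(w=7) 4-6(w=5)}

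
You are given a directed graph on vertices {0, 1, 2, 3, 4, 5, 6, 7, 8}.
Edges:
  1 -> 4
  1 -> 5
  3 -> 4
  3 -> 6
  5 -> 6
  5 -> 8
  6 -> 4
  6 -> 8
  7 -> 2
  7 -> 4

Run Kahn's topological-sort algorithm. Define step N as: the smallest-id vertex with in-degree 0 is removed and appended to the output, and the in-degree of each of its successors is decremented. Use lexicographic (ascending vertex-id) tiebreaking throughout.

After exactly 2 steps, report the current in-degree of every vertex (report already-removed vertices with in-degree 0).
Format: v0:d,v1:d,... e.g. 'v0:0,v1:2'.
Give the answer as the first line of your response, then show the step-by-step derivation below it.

v0:0,v1:0,v2:1,v3:0,v4:3,v5:0,v6:2,v7:0,v8:2

step 1: output 0; order=[0]; indeg=(0,0,1,0,4,1,2,0,2)
step 2: output 1; order=[0,1]; indeg=(0,0,1,0,3,0,2,0,2)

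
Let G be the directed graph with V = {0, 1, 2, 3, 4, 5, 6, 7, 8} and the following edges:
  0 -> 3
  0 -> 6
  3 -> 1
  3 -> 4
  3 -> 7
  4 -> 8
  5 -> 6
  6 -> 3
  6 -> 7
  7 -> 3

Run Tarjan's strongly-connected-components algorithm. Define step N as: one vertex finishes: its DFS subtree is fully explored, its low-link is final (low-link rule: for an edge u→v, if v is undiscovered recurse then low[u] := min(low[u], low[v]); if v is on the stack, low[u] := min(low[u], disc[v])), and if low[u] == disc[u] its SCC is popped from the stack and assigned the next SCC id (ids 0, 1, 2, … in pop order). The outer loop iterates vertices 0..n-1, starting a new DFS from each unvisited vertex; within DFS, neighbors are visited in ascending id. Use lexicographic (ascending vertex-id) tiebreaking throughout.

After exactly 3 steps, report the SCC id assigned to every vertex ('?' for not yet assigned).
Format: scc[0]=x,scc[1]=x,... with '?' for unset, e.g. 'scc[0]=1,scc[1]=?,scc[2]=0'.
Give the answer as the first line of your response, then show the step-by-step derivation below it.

scc[0]=?,scc[1]=0,scc[2]=?,scc[3]=?,scc[4]=2,scc[5]=?,scc[6]=?,scc[7]=?,scc[8]=1

step 1: low=(low[0]=0,low[1]=2,low[2]=?,low[3]=1,low[4]=?,low[5]=?,low[6]=?,low[7]=?,low[8]=?); scc=(scc[0]=?,scc[1]=0,scc[2]=?,scc[3]=?,scc[4]=?,scc[5]=?,scc[6]=?,scc[7]=?,scc[8]=?)
step 2: low=(low[0]=0,low[1]=2,low[2]=?,low[3]=1,low[4]=3,low[5]=?,low[6]=?,low[7]=?,low[8]=4); scc=(scc[0]=?,scc[1]=0,scc[2]=?,scc[3]=?,scc[4]=?,scc[5]=?,scc[6]=?,scc[7]=?,scc[8]=1)
step 3: low=(low[0]=0,low[1]=2,low[2]=?,low[3]=1,low[4]=3,low[5]=?,low[6]=?,low[7]=?,low[8]=4); scc=(scc[0]=?,scc[1]=0,scc[2]=?,scc[3]=?,scc[4]=2,scc[5]=?,scc[6]=?,scc[7]=?,scc[8]=1)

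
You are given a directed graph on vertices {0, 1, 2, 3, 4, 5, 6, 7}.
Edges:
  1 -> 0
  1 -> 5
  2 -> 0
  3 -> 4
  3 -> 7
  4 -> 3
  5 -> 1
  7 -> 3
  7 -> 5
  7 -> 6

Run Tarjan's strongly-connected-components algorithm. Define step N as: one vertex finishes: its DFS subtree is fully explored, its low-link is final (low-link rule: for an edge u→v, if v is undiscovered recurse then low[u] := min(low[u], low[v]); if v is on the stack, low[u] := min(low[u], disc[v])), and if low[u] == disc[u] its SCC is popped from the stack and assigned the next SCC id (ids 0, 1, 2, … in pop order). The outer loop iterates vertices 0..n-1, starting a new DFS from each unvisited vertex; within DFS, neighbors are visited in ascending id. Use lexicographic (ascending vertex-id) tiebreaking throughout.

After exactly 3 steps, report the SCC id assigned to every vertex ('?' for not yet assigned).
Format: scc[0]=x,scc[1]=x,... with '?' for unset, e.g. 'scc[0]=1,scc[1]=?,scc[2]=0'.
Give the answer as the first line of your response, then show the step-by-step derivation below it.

scc[0]=0,scc[1]=1,scc[2]=?,scc[3]=?,scc[4]=?,scc[5]=1,scc[6]=?,scc[7]=?

step 1: low=(low[0]=0,low[1]=?,low[2]=?,low[3]=?,low[4]=?,low[5]=?,low[6]=?,low[7]=?); scc=(scc[0]=0,scc[1]=?,scc[2]=?,scc[3]=?,scc[4]=?,scc[5]=?,scc[6]=?,scc[7]=?)
step 2: low=(low[0]=0,low[1]=1,low[2]=?,low[3]=?,low[4]=?,low[5]=1,low[6]=?,low[7]=?); scc=(scc[0]=0,scc[1]=?,scc[2]=?,scc[3]=?,scc[4]=?,scc[5]=?,scc[6]=?,scc[7]=?)
step 3: low=(low[0]=0,low[1]=1,low[2]=?,low[3]=?,low[4]=?,low[5]=1,low[6]=?,low[7]=?); scc=(scc[0]=0,scc[1]=1,scc[2]=?,scc[3]=?,scc[4]=?,scc[5]=1,scc[6]=?,scc[7]=?)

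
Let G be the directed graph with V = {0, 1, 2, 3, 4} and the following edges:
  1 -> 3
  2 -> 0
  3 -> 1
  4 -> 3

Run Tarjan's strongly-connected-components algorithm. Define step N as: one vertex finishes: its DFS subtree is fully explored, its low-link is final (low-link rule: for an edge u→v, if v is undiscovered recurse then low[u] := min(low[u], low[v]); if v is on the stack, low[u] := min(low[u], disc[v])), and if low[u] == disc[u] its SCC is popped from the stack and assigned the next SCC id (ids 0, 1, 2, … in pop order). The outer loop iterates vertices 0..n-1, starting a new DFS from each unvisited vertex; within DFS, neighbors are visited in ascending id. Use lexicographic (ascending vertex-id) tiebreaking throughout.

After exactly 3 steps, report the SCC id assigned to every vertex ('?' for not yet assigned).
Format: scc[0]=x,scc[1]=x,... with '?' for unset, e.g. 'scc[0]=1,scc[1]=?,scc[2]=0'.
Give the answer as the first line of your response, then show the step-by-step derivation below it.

scc[0]=0,scc[1]=1,scc[2]=?,scc[3]=1,scc[4]=?

step 1: low=(low[0]=0,low[1]=?,low[2]=?,low[3]=?,low[4]=?); scc=(scc[0]=0,scc[1]=?,scc[2]=?,scc[3]=?,scc[4]=?)
step 2: low=(low[0]=0,low[1]=1,low[2]=?,low[3]=1,low[4]=?); scc=(scc[0]=0,scc[1]=?,scc[2]=?,scc[3]=?,scc[4]=?)
step 3: low=(low[0]=0,low[1]=1,low[2]=?,low[3]=1,low[4]=?); scc=(scc[0]=0,scc[1]=1,scc[2]=?,scc[3]=1,scc[4]=?)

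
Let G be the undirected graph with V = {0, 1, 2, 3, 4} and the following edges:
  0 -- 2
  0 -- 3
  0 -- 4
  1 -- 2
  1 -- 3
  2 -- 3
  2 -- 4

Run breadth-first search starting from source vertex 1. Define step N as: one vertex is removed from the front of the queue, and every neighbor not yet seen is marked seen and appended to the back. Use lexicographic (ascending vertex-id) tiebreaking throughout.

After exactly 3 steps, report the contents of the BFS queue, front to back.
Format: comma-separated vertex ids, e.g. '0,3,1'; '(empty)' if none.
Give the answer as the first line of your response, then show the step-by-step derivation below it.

0,4

step 1: dequeue 1; queue=[2,3]; order=1
step 2: dequeue 2; queue=[3,0,4]; order=1,2
step 3: dequeue 3; queue=[0,4]; order=1,2,3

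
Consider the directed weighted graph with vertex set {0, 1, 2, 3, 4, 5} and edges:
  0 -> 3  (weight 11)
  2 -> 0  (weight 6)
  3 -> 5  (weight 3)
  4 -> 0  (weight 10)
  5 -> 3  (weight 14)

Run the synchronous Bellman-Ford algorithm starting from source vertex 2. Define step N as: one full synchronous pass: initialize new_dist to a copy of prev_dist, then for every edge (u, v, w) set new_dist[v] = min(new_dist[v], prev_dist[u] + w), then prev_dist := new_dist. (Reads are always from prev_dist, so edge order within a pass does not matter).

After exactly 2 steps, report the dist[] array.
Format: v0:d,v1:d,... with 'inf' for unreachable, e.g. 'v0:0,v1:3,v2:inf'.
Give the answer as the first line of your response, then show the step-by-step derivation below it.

v0:6,v1:inf,v2:0,v3:17,v4:inf,v5:inf

step 1: dist = v0:6,v1:inf,v2:0,v3:inf,v4:inf,v5:inf
step 2: dist = v0:6,v1:inf,v2:0,v3:17,v4:inf,v5:inf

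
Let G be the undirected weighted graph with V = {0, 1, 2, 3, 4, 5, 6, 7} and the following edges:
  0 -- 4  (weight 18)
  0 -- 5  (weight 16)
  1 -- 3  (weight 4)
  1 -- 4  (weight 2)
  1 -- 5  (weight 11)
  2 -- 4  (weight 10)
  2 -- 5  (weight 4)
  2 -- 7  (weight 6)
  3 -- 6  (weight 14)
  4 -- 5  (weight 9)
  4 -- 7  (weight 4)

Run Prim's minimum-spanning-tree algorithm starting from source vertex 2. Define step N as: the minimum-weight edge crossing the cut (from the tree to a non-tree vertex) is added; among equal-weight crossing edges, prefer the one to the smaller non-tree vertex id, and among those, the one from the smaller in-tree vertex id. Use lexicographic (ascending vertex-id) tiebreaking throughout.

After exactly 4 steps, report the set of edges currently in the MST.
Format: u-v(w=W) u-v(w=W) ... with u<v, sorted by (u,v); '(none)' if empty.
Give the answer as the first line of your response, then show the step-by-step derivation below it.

1-4(w=2) 2-5(w=4) 2-7(w=6) 4-7(w=4)

step 1: add edge 2-5 (w=4); MST = {2-5(w=4)}
step 2: add edge 2-7 (w=6); MST = {2-5(w=4) 2-7(w=6)}
step 3: add edge 4-7 (w=4); MST = {2-5(w=4) 2-7(w=6) 4-7(w=4)}
step 4: add edge 1-4 (w=2); MST = {1-4(w=2) 2-5(w=4) 2-7(w=6) 4-7(w=4)}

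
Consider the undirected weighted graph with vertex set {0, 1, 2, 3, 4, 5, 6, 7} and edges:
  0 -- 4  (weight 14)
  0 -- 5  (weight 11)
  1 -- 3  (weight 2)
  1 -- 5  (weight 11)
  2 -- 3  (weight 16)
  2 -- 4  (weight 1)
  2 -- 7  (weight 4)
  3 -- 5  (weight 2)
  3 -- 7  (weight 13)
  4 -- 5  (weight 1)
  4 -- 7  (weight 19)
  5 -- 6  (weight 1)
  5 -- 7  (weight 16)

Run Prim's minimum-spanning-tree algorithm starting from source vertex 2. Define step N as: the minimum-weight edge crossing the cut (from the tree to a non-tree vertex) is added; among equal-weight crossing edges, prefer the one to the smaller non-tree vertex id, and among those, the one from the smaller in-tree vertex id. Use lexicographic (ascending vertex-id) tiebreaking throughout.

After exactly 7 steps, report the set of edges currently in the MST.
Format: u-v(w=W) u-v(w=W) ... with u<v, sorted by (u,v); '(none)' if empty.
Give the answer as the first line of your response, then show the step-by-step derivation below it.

0-5(w=11) 1-3(w=2) 2-4(w=1) 2-7(w=4) 3-5(w=2) 4-5(w=1) 5-6(w=1)

step 1: add edge 2-4 (w=1); MST = {2-4(w=1)}
step 2: add edge 4-5 (w=1); MST = {2-4(w=1) 4-5(w=1)}
step 3: add edge 5-6 (w=1); MST = {2-4(w=1) 4-5(w=1) 5-6(w=1)}
step 4: add edge 3-5 (w=2); MST = {2-4(w=1) 3-5(w=2) 4-5(w=1) 5-6(w=1)}
step 5: add edge 1-3 (w=2); MST = {1-3(w=2) 2-4(w=1) 3-5(w=2) 4-5(w=1) 5-6(w=1)}
step 6: add edge 2-7 (w=4); MST = {1-3(w=2) 2-4(w=1) 2-7(w=4) 3-5(w=2) 4-5(w=1) 5-6(w=1)}
step 7: add edge 0-5 (w=11); MST = {0-5(w=11) 1-3(w=2) 2-4(w=1) 2-7(w=4) 3-5(w=2) 4-5(w=1) 5-6(w=1)}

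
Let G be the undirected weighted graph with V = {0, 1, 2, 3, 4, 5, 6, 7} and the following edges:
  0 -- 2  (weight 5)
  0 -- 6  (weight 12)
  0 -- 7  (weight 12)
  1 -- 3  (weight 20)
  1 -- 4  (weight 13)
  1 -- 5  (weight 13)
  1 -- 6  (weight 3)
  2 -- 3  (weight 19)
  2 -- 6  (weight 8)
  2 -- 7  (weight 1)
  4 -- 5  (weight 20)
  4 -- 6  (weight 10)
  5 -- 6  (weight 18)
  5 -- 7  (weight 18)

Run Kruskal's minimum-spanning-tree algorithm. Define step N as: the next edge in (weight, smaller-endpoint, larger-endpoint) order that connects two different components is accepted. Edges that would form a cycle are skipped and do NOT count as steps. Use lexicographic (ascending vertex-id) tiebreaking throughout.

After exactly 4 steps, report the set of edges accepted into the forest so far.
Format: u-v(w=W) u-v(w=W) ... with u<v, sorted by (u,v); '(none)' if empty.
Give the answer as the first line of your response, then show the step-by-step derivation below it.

0-2(w=5) 1-6(w=3) 2-6(w=8) 2-7(w=1)

step 1: add edge 2-7 (w=1); MST = {2-7(w=1)}
step 2: add edge 1-6 (w=3); MST = {1-6(w=3) 2-7(w=1)}
step 3: add edge 0-2 (w=5); MST = {0-2(w=5) 1-6(w=3) 2-7(w=1)}
step 4: add edge 2-6 (w=8); MST = {0-2(w=5) 1-6(w=3) 2-6(w=8) 2-7(w=1)}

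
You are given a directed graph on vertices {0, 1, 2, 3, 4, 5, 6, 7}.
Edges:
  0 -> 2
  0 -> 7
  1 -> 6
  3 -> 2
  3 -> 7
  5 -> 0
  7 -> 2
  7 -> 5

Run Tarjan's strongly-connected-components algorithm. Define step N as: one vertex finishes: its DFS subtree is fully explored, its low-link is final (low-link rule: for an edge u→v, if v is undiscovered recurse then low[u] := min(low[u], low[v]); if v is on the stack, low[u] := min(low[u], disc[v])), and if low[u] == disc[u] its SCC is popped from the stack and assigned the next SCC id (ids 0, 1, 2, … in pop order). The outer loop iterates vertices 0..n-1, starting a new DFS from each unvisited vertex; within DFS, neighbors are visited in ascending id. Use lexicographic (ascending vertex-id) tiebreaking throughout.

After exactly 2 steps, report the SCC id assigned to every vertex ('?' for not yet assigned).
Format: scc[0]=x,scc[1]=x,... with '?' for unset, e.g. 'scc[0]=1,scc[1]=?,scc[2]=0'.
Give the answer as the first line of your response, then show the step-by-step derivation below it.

scc[0]=?,scc[1]=?,scc[2]=0,scc[3]=?,scc[4]=?,scc[5]=?,scc[6]=?,scc[7]=?

step 1: low=(low[0]=0,low[1]=?,low[2]=1,low[3]=?,low[4]=?,low[5]=?,low[6]=?,low[7]=?); scc=(scc[0]=?,scc[1]=?,scc[2]=0,scc[3]=?,scc[4]=?,scc[5]=?,scc[6]=?,scc[7]=?)
step 2: low=(low[0]=0,low[1]=?,low[2]=1,low[3]=?,low[4]=?,low[5]=0,low[6]=?,low[7]=2); scc=(scc[0]=?,scc[1]=?,scc[2]=0,scc[3]=?,scc[4]=?,scc[5]=?,scc[6]=?,scc[7]=?)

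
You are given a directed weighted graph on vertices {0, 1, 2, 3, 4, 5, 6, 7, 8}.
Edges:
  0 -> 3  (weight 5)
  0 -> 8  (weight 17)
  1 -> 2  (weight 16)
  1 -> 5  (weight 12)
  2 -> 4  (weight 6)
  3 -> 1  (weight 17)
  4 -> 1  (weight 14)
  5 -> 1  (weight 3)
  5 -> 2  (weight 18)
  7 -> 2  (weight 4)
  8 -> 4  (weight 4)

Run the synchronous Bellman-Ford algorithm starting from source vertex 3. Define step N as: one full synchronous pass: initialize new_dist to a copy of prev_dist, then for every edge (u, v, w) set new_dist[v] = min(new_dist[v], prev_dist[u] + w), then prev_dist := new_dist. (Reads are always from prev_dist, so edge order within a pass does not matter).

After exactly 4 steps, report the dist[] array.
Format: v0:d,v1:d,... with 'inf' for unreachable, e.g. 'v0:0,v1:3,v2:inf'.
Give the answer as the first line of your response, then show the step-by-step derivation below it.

v0:inf,v1:17,v2:33,v3:0,v4:39,v5:29,v6:inf,v7:inf,v8:inf

step 1: dist = v0:inf,v1:17,v2:inf,v3:0,v4:inf,v5:inf,v6:inf,v7:inf,v8:inf
step 2: dist = v0:inf,v1:17,v2:33,v3:0,v4:inf,v5:29,v6:inf,v7:inf,v8:inf
step 3: dist = v0:inf,v1:17,v2:33,v3:0,v4:39,v5:29,v6:inf,v7:inf,v8:inf
step 4: dist = v0:inf,v1:17,v2:33,v3:0,v4:39,v5:29,v6:inf,v7:inf,v8:inf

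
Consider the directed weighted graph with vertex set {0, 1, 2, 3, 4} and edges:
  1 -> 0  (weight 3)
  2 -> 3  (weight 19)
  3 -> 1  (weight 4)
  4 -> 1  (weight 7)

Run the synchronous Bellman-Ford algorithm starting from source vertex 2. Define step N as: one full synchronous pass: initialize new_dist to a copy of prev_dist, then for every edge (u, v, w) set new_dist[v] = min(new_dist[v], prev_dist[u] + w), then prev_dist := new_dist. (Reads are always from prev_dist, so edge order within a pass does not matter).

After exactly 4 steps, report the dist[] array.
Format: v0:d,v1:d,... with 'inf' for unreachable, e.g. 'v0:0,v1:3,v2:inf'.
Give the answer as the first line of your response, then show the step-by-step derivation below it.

v0:26,v1:23,v2:0,v3:19,v4:inf

step 1: dist = v0:inf,v1:inf,v2:0,v3:19,v4:inf
step 2: dist = v0:inf,v1:23,v2:0,v3:19,v4:inf
step 3: dist = v0:26,v1:23,v2:0,v3:19,v4:inf
step 4: dist = v0:26,v1:23,v2:0,v3:19,v4:inf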